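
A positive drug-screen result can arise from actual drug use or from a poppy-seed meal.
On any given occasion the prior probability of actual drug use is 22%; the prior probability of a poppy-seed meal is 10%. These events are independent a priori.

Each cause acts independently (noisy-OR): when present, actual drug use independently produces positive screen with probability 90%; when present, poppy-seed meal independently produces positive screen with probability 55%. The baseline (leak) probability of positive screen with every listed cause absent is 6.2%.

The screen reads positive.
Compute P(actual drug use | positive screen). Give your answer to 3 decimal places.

P(actual drug use | positive screen) ≈ 0.694

Under noisy-OR, P(positive screen | causes) = 1 − (1−0.062)·∏(1−qᵢ) over the active causes.
Numerator (weight on configurations with actual drug use): 0.179428 + 0.021071 = 0.200499
Denominator P(positive screen): 0.062×0.78×0.9 + 0.5779×0.78×0.1 + 0.9062×0.22×0.9 + 0.95779×0.22×0.1 = 0.289099
P(actual drug use | positive screen) = 0.200499/0.289099 ≈ 0.694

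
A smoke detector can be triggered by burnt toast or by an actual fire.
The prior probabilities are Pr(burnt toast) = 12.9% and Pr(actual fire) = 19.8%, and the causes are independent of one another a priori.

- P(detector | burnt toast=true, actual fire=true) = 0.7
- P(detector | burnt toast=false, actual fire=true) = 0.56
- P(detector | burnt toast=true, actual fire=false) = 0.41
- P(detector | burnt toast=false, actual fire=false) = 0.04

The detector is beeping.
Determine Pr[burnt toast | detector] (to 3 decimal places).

Pr[burnt toast | detector] ≈ 0.326

By total probability over the 4 (burnt toast, actual fire) configurations:
  P(detector) = 0.04*0.871*0.802 + 0.56*0.871*0.198 + 0.41*0.129*0.802 + 0.7*0.129*0.198
        = 0.027942 + 0.096576 + 0.042418 + 0.017879 = 0.184815
Configurations with burnt toast contribute 0.060297, so
  P(burnt toast | detector) = 0.060297 / 0.184815 ≈ 0.326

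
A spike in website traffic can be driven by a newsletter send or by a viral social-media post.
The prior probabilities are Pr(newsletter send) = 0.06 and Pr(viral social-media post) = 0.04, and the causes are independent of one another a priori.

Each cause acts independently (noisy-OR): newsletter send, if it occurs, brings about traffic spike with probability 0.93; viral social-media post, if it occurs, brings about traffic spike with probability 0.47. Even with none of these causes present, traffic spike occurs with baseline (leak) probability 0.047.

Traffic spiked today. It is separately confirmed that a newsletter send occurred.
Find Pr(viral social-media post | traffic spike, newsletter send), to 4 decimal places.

Under noisy-OR, P(traffic spike | causes) = 1 − (1−0.047)·∏(1−qᵢ) over the active causes.
P(traffic spike | newsletter send) = 0.93329*0.96 + 0.964644*0.04 = 0.895958 + 0.038586 = 0.934544
The viral social-media post-present share is 0.964644*0.04 = 0.038586.
P(viral social-media post | traffic spike, newsletter send) = 0.038586 / 0.934544 ≈ 0.0413

Pr(viral social-media post | traffic spike, newsletter send) ≈ 0.0413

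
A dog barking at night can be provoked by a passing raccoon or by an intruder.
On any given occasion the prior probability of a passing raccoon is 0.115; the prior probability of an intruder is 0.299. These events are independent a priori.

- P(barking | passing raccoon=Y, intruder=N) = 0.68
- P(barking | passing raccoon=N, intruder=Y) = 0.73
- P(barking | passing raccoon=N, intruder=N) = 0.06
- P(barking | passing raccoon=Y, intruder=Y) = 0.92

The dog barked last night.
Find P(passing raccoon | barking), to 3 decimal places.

P(passing raccoon | barking) ≈ 0.273

By total probability over the 4 (passing raccoon, intruder) configurations:
  P(barking) = 0.06*0.885*0.701 + 0.73*0.885*0.299 + 0.68*0.115*0.701 + 0.92*0.115*0.299
        = 0.037223 + 0.193169 + 0.054818 + 0.031634 = 0.316844
Configurations with passing raccoon contribute 0.086452, so
  P(passing raccoon | barking) = 0.086452 / 0.316844 ≈ 0.273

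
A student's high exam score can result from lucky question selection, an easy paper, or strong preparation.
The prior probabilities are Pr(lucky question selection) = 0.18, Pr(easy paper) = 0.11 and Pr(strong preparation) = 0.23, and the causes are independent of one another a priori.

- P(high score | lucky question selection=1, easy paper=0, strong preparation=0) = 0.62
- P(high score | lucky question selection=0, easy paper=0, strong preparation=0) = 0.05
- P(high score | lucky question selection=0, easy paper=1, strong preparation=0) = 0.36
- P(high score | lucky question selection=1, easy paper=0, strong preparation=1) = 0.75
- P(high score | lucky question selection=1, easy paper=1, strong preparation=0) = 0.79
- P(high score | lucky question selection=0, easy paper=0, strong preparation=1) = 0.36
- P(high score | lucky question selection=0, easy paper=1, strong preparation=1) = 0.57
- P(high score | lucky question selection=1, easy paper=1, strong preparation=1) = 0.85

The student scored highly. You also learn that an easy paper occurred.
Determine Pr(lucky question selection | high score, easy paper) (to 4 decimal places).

Pr(lucky question selection | high score, easy paper) ≈ 0.3017

Sum P(high score|·) weighted by the priors over the 4 (lucky question selection, strong preparation) configurations:
  P(high score | easy paper) = 0.36×0.82×0.77 + 0.57×0.82×0.23 + 0.79×0.18×0.77 + 0.85×0.18×0.23
        = 0.227304 + 0.107502 + 0.109494 + 0.035190 = 0.479490
The terms with lucky question selection present sum to 0.144684, so
  P(lucky question selection | high score, easy paper) = 0.144684 / 0.479490 ≈ 0.3017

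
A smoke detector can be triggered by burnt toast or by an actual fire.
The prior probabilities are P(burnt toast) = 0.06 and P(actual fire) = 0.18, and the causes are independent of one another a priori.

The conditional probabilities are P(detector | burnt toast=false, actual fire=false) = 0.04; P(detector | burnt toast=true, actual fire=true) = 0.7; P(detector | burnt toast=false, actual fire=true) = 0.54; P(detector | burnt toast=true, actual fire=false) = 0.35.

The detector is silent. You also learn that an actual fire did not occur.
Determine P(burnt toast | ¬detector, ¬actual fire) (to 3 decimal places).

P(burnt toast | ¬detector, ¬actual fire) ≈ 0.041

Enumerate both values of burnt toast and weight by the priors:
  P(¬detector | ¬actual fire) = 0.96×0.94 + 0.65×0.06
        = 0.902400 + 0.039000 = 0.941400
Configurations with burnt toast contribute 0.039000, so
  P(burnt toast | ¬detector, ¬actual fire) = 0.039000 / 0.941400 ≈ 0.041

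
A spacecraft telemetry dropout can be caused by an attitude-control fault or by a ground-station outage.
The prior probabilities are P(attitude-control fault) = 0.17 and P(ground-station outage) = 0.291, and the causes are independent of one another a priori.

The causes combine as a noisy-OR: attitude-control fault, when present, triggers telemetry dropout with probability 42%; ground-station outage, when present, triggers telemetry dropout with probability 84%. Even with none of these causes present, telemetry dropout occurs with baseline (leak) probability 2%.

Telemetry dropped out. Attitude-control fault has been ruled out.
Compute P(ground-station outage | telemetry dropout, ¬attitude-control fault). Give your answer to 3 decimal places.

Under noisy-OR, P(telemetry dropout | causes) = 1 − (1−0.02)·∏(1−qᵢ) over the active causes.
Enumerate both values of ground-station outage and weight by the priors:
  P(telemetry dropout | ¬attitude-control fault) = 0.02*0.709 + 0.8432*0.291
        = 0.014180 + 0.245371 = 0.259551
Keeping only the ground-station outage-present terms gives 0.245371, so
  P(ground-station outage | telemetry dropout, ¬attitude-control fault) = 0.245371 / 0.259551 ≈ 0.945

P(ground-station outage | telemetry dropout, ¬attitude-control fault) ≈ 0.945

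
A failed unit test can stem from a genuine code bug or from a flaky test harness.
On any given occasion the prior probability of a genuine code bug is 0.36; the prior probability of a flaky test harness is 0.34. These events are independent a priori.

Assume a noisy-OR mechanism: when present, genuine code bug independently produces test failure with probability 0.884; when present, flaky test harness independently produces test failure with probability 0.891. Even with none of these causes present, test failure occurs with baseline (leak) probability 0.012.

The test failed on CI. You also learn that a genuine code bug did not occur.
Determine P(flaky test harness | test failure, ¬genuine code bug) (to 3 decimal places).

Under noisy-OR, P(test failure | causes) = 1 − (1−0.012)·∏(1−qᵢ) over the active causes.
P(test failure | ¬genuine code bug) = 0.012×0.66 + 0.892308×0.34 = 0.007920 + 0.303385 = 0.311305
The flaky test harness-present share is 0.892308×0.34 = 0.303385.
P(flaky test harness | test failure, ¬genuine code bug) = 0.303385 / 0.311305 ≈ 0.975

P(flaky test harness | test failure, ¬genuine code bug) ≈ 0.975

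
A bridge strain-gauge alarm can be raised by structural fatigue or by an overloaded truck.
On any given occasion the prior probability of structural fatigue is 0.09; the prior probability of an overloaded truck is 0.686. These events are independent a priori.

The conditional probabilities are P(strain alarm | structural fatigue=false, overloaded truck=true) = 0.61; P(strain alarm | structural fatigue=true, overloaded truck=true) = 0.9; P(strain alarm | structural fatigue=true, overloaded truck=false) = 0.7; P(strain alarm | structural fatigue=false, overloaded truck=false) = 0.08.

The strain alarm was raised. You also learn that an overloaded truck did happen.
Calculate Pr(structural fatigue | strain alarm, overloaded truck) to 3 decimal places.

Weight on structural fatigue=true, given the evidence: 0.9×0.09 = 0.081000
Normalizer over all consistent configurations: 0.61×0.91 + 0.9×0.09 = 0.636100
P(structural fatigue | strain alarm, overloaded truck) = 0.081000/0.636100 ≈ 0.127

Pr(structural fatigue | strain alarm, overloaded truck) ≈ 0.127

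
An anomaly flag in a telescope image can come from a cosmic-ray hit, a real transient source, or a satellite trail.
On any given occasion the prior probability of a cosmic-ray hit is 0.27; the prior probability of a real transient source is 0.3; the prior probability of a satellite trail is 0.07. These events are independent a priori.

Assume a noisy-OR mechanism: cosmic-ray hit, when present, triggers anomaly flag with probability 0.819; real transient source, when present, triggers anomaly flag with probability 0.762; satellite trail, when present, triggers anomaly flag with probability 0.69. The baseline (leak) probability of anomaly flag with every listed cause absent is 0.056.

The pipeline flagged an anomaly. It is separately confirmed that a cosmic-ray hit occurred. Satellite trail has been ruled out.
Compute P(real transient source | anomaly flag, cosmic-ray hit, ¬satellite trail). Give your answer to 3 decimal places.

P(real transient source | anomaly flag, cosmic-ray hit, ¬satellite trail) ≈ 0.331

Under noisy-OR, P(anomaly flag | causes) = 1 − (1−0.056)·∏(1−qᵢ) over the active causes.
By total probability over both values of real transient source:
  P(anomaly flag | cosmic-ray hit, ¬satellite trail) = 0.829136×0.7 + 0.959334×0.3
        = 0.580395 + 0.287800 = 0.868195
Keeping only the real transient source-present terms gives 0.287800, so
  P(real transient source | anomaly flag, cosmic-ray hit, ¬satellite trail) = 0.287800 / 0.868195 ≈ 0.331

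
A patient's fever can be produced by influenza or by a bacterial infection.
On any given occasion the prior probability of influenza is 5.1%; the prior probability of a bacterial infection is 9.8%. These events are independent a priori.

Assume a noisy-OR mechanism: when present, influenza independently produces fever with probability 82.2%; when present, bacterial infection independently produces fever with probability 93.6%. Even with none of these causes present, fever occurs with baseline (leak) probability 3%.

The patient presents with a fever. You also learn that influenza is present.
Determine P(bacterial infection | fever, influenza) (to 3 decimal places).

Under noisy-OR, P(fever | causes) = 1 − (1−0.03)·∏(1−qᵢ) over the active causes.
P(fever | influenza) = 0.82734·0.902 + 0.98895·0.098 = 0.746261 + 0.096917 = 0.843178
The bacterial infection-present share is 0.98895·0.098 = 0.096917.
Hence the posterior is 0.096917/0.843178 ≈ 0.115.

P(bacterial infection | fever, influenza) ≈ 0.115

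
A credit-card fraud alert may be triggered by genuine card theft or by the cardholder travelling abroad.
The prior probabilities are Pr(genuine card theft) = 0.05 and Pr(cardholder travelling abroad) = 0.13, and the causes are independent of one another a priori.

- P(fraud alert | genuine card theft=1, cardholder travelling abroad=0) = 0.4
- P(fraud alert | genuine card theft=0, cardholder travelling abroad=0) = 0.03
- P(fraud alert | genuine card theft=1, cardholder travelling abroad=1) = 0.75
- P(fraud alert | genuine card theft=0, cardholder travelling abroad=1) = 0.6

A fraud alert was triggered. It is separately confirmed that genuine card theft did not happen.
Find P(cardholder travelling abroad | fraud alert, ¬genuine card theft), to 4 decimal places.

P(cardholder travelling abroad | fraud alert, ¬genuine card theft) ≈ 0.7493

For the numerator, keep only cardholder travelling abroad=true terms: 0.6·0.13 = 0.078000
Normalizer over all consistent configurations: 0.03·0.87 + 0.6·0.13 = 0.104100
Posterior = 0.078000 / 0.104100 ≈ 0.7493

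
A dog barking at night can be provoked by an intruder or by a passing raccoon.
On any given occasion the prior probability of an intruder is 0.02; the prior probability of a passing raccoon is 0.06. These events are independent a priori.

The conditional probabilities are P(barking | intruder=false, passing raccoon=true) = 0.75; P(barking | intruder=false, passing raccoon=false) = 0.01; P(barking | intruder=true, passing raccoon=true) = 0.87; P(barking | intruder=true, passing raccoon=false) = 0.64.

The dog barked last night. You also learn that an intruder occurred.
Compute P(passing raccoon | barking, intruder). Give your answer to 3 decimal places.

By total probability over both values of passing raccoon:
  P(barking | intruder) = 0.64×0.94 + 0.87×0.06
        = 0.601600 + 0.052200 = 0.653800
Configurations with passing raccoon contribute 0.052200, so
  P(passing raccoon | barking, intruder) = 0.052200 / 0.653800 ≈ 0.080

P(passing raccoon | barking, intruder) ≈ 0.080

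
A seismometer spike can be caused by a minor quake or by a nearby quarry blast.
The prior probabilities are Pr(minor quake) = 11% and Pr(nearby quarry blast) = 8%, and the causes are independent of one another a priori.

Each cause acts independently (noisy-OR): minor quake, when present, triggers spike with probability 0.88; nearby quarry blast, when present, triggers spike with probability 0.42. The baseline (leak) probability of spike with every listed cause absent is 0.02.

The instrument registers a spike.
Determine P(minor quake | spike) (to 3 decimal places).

P(minor quake | spike) ≈ 0.674

Under noisy-OR, P(spike | causes) = 1 − (1−0.02)·∏(1−qᵢ) over the active causes.
For the numerator, keep only minor quake=true terms: 0.089299 + 0.008200 = 0.097499
The normalizing constant is 0.02·0.89·0.92 + 0.4316·0.89·0.08 + 0.8824·0.11·0.92 + 0.931792·0.11·0.08 = 0.144605
P(minor quake | spike) = 0.097499/0.144605 ≈ 0.674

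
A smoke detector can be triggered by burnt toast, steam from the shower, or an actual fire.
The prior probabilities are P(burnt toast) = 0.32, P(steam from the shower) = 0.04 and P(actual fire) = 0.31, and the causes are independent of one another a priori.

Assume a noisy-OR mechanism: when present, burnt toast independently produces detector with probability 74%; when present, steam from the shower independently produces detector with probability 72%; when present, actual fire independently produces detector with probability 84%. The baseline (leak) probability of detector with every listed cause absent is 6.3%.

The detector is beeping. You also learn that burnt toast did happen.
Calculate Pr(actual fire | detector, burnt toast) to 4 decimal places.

Under noisy-OR, P(detector | causes) = 1 − (1−0.063)·∏(1−qᵢ) over the active causes.
Weight on actual fire=true, given the evidence: 0.286000 + 0.012265 = 0.298265
Denominator P(detector | burnt toast): 0.75638×0.96×0.69 + 0.961021×0.96×0.31 + 0.931786×0.04×0.69 + 0.989086×0.04×0.31 = 0.825008
Posterior = 0.298265 / 0.825008 ≈ 0.3615

Pr(actual fire | detector, burnt toast) ≈ 0.3615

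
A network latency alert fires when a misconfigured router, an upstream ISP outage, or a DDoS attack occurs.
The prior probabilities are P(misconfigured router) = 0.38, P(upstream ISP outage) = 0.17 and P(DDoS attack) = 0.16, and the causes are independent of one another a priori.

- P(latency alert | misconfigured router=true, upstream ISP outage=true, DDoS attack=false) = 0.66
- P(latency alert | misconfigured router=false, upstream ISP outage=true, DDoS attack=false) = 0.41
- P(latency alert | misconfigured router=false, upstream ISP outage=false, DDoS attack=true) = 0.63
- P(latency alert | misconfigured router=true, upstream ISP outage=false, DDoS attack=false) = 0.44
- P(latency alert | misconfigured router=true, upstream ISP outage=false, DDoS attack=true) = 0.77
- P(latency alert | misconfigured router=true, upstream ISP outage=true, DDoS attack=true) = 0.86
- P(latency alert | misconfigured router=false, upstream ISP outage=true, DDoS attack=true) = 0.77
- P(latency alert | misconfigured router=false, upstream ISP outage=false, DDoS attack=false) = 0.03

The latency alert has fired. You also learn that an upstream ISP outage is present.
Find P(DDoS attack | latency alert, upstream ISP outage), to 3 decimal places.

P(DDoS attack | latency alert, upstream ISP outage) ≈ 0.233

Weight on DDoS attack=true, given the evidence: 0.076384 + 0.052288 = 0.128672
The normalizing constant is 0.41·0.62·0.84 + 0.77·0.62·0.16 + 0.66·0.38·0.84 + 0.86·0.38·0.16 = 0.552872
P(DDoS attack | latency alert, upstream ISP outage) = 0.128672/0.552872 ≈ 0.233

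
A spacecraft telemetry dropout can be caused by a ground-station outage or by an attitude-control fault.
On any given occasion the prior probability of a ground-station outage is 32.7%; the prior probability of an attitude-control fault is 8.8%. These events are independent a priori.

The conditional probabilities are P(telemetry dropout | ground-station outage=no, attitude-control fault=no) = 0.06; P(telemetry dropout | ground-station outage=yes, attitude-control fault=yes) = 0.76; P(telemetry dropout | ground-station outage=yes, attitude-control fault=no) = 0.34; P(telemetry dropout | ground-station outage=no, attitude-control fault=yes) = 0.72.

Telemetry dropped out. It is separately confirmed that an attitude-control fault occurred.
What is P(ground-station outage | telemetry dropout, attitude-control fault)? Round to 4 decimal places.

P(ground-station outage | telemetry dropout, attitude-control fault) ≈ 0.3390

P(telemetry dropout | attitude-control fault) = 0.72·0.673 + 0.76·0.327 = 0.484560 + 0.248520 = 0.733080
Of this, 0.248520 comes from 0.76·0.327 (the ground-station outage=true cases).
P(ground-station outage | telemetry dropout, attitude-control fault) = 0.248520 / 0.733080 ≈ 0.3390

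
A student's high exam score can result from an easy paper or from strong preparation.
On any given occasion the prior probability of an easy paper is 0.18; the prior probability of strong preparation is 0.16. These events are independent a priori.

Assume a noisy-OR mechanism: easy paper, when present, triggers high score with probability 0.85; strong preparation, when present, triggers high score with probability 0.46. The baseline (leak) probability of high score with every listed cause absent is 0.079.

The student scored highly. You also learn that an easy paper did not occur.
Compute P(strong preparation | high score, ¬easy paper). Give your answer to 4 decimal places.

Under noisy-OR, P(high score | causes) = 1 − (1−0.079)·∏(1−qᵢ) over the active causes.
For the numerator, keep only strong preparation=true terms: 0.50266×0.16 = 0.080426
The normalizing constant is 0.079×0.84 + 0.50266×0.16 = 0.146786
P(strong preparation | high score, ¬easy paper) = 0.080426/0.146786 ≈ 0.5479

P(strong preparation | high score, ¬easy paper) ≈ 0.5479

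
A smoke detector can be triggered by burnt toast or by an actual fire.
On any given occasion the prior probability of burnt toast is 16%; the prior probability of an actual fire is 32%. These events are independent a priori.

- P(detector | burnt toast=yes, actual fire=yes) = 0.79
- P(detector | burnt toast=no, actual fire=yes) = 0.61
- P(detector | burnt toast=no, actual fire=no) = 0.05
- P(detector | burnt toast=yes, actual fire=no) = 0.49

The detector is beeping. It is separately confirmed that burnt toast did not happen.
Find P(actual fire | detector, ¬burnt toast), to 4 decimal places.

P(actual fire | detector, ¬burnt toast) ≈ 0.8517

P(detector | ¬burnt toast) = 0.05*0.68 + 0.61*0.32 = 0.034000 + 0.195200 = 0.229200
Restricting to configurations with actual fire present: 0.61*0.32 = 0.195200.
P(actual fire | detector, ¬burnt toast) = 0.195200 / 0.229200 ≈ 0.8517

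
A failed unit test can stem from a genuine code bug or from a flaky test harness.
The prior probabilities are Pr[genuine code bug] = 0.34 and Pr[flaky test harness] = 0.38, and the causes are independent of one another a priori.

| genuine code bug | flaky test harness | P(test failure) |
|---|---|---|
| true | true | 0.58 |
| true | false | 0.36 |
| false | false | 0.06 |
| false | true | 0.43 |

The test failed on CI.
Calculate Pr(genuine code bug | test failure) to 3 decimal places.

P(test failure) = 0.06*0.66*0.62 + 0.43*0.66*0.38 + 0.36*0.34*0.62 + 0.58*0.34*0.38 = 0.024552 + 0.107844 + 0.075888 + 0.074936 = 0.283220
Restricting to configurations with genuine code bug present: 0.075888 + 0.074936 = 0.150824.
P(genuine code bug | test failure) = 0.150824 / 0.283220 ≈ 0.533

Pr(genuine code bug | test failure) ≈ 0.533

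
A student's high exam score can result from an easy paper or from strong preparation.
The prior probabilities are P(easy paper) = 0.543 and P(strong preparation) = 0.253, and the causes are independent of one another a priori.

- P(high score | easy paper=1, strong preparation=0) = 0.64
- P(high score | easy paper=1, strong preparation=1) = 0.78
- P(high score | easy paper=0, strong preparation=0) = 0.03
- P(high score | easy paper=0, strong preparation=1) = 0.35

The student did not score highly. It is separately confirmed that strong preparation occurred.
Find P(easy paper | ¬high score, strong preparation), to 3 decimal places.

P(easy paper | ¬high score, strong preparation) ≈ 0.287

P(¬high score | strong preparation) = 0.65×0.457 + 0.22×0.543 = 0.297050 + 0.119460 = 0.416510
The easy paper-present share is 0.22×0.543 = 0.119460.
Hence the posterior is 0.119460/0.416510 ≈ 0.287.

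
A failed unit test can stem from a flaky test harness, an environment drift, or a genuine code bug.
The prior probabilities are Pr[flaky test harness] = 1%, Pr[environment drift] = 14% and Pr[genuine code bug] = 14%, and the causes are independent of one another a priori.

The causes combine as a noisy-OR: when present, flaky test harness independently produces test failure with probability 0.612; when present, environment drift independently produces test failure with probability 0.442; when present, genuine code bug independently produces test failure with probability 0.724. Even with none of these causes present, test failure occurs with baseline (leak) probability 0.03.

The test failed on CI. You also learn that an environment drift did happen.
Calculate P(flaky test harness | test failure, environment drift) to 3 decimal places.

P(flaky test harness | test failure, environment drift) ≈ 0.016

Under noisy-OR, P(test failure | causes) = 1 − (1−0.03)·∏(1−qᵢ) over the active causes.
Sum P(test failure|·) weighted by the priors over the 4 (flaky test harness, genuine code bug) configurations:
  P(test failure | environment drift) = 0.45874·0.99·0.86 + 0.850612·0.99·0.14 + 0.789991·0.01·0.86 + 0.942038·0.01·0.14
        = 0.390571 + 0.117895 + 0.006794 + 0.001319 = 0.516579
The terms with flaky test harness present sum to 0.008113, so
  P(flaky test harness | test failure, environment drift) = 0.008113 / 0.516579 ≈ 0.016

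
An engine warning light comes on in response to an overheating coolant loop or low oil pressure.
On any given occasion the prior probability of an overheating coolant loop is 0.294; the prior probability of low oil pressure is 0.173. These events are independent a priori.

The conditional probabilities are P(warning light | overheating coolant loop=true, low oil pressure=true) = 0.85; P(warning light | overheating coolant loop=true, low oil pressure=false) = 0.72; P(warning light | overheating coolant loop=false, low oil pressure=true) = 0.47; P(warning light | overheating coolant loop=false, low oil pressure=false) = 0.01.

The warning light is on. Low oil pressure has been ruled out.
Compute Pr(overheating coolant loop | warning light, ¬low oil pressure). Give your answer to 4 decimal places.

P(warning light | ¬low oil pressure) = 0.01·0.706 + 0.72·0.294 = 0.007060 + 0.211680 = 0.218740
Of this, 0.211680 comes from 0.72·0.294 (the overheating coolant loop=true cases).
So P(overheating coolant loop | warning light, ¬low oil pressure) = 0.211680/0.218740 ≈ 0.9677.

Pr(overheating coolant loop | warning light, ¬low oil pressure) ≈ 0.9677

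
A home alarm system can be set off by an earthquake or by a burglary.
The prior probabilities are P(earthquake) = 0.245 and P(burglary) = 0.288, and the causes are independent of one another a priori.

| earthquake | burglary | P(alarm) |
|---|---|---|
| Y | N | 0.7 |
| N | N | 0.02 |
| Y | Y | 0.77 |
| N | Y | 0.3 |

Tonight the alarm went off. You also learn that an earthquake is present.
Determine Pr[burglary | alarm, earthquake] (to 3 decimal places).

Pr[burglary | alarm, earthquake] ≈ 0.308

P(alarm | earthquake) = 0.7·0.712 + 0.77·0.288 = 0.498400 + 0.221760 = 0.720160
Of this, 0.221760 comes from 0.77·0.288 (the burglary=true cases).
P(burglary | alarm, earthquake) = 0.221760 / 0.720160 ≈ 0.308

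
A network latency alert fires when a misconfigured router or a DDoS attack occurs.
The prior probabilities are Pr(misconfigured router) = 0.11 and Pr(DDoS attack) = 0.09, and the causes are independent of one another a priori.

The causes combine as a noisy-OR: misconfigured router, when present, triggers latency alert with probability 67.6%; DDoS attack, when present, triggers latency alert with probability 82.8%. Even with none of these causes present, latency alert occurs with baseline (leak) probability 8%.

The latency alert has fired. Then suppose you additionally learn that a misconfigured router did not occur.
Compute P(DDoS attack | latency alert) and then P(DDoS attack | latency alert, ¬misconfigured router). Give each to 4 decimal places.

Under noisy-OR, P(latency alert | causes) = 1 − (1−0.08)·∏(1−qᵢ) over the active causes.
P(latency alert) = 0.08*0.89*0.91 + 0.84176*0.89*0.09 + 0.70192*0.11*0.91 + 0.94873*0.11*0.09 = 0.064792 + 0.067425 + 0.070262 + 0.009392 = 0.211871
The DDoS attack-present share is 0.067425 + 0.009392 = 0.076817.
P(DDoS attack | latency alert) = 0.076817 / 0.211871 ≈ 0.3626

Now also conditioning on misconfigured router≠true:
P(latency alert | ¬misconfigured router) = 0.08×0.91 + 0.84176×0.09 = 0.072800 + 0.075758 = 0.148558
Restricting to configurations with DDoS attack present: 0.84176×0.09 = 0.075758.
Hence the posterior is 0.075758/0.148558 ≈ 0.5100.
Ruling out misconfigured router raises the posterior on DDoS attack — the flip side of explaining away.

P(DDoS attack | latency alert) ≈ 0.3626; P(DDoS attack | latency alert, ¬misconfigured router) ≈ 0.5100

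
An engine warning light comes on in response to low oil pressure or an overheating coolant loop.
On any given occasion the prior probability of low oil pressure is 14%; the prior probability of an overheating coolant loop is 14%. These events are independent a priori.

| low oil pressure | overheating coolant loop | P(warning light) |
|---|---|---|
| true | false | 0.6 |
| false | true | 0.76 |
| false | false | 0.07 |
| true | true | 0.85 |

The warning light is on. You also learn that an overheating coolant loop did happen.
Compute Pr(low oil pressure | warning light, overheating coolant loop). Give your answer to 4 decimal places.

Pr(low oil pressure | warning light, overheating coolant loop) ≈ 0.1540

Enumerate both values of low oil pressure and weight by the priors:
  P(warning light | overheating coolant loop) = 0.76×0.86 + 0.85×0.14
        = 0.653600 + 0.119000 = 0.772600
Configurations with low oil pressure contribute 0.119000, so
  P(low oil pressure | warning light, overheating coolant loop) = 0.119000 / 0.772600 ≈ 0.1540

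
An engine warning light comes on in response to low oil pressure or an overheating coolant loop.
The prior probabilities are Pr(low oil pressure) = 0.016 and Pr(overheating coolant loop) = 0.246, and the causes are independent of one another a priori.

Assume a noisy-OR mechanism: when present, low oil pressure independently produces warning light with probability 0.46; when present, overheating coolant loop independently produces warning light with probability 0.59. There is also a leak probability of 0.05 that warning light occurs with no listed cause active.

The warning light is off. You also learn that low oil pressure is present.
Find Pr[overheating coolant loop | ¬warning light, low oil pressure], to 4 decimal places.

Pr[overheating coolant loop | ¬warning light, low oil pressure] ≈ 0.1180

Under noisy-OR, P(warning light | causes) = 1 − (1−0.05)·∏(1−qᵢ) over the active causes.
P(¬warning light | low oil pressure) = 0.513×0.754 + 0.21033×0.246 = 0.386802 + 0.051741 = 0.438543
The overheating coolant loop-present share is 0.21033×0.246 = 0.051741.
So P(overheating coolant loop | ¬warning light, low oil pressure) = 0.051741/0.438543 ≈ 0.1180.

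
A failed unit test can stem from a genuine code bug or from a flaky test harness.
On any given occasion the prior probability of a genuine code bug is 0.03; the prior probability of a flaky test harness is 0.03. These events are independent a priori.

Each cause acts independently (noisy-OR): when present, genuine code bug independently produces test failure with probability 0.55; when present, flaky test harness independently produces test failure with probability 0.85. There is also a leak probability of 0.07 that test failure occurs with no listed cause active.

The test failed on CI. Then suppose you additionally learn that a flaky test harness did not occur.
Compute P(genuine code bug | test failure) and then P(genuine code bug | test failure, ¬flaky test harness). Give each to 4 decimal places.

P(genuine code bug | test failure) ≈ 0.1635; P(genuine code bug | test failure, ¬flaky test harness) ≈ 0.2044

Under noisy-OR, P(test failure | causes) = 1 − (1−0.07)·∏(1−qᵢ) over the active causes.
For the numerator, keep only genuine code bug=true terms: 0.016922 + 0.000844 = 0.017766
The normalizing constant is 0.07·0.97·0.97 + 0.8605·0.97·0.03 + 0.5815·0.03·0.97 + 0.937225·0.03·0.03 = 0.108670
P(genuine code bug | test failure) = 0.017766/0.108670 ≈ 0.1635

With the extra evidence:
By total probability over both values of genuine code bug:
  P(test failure | ¬flaky test harness) = 0.07×0.97 + 0.5815×0.03
        = 0.067900 + 0.017445 = 0.085345
Keeping only the genuine code bug-present terms gives 0.017445, so
  P(genuine code bug | test failure, ¬flaky test harness) = 0.017445 / 0.085345 ≈ 0.2044
Ruling out flaky test harness raises the posterior on genuine code bug — the flip side of explaining away.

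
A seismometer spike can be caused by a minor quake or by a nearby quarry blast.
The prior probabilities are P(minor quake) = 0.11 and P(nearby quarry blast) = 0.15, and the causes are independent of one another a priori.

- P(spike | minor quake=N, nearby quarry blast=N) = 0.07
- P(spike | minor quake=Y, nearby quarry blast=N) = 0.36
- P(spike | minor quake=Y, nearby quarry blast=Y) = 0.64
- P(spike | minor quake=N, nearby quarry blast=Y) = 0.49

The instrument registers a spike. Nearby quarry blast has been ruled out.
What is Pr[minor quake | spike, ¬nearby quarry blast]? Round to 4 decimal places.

Pr[minor quake | spike, ¬nearby quarry blast] ≈ 0.3886

P(spike | ¬nearby quarry blast) = 0.07×0.89 + 0.36×0.11 = 0.062300 + 0.039600 = 0.101900
The minor quake-present share is 0.36×0.11 = 0.039600.
P(minor quake | spike, ¬nearby quarry blast) = 0.039600 / 0.101900 ≈ 0.3886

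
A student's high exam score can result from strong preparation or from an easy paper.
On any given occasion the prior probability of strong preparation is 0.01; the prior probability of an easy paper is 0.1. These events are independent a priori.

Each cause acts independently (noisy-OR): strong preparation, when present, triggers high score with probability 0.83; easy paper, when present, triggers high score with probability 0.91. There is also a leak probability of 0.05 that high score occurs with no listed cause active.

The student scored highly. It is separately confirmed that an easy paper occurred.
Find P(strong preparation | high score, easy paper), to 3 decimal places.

P(strong preparation | high score, easy paper) ≈ 0.011

Under noisy-OR, P(high score | causes) = 1 − (1−0.05)·∏(1−qᵢ) over the active causes.
P(high score | easy paper) = 0.9145*0.99 + 0.985465*0.01 = 0.905355 + 0.009855 = 0.915210
Restricting to configurations with strong preparation present: 0.985465*0.01 = 0.009855.
P(strong preparation | high score, easy paper) = 0.009855 / 0.915210 ≈ 0.011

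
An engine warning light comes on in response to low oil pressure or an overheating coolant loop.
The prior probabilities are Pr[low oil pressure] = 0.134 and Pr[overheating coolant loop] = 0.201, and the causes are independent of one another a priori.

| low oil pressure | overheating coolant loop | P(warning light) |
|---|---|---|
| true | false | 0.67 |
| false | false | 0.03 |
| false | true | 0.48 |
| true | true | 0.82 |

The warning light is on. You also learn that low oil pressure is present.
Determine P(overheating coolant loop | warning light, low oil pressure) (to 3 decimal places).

For the numerator, keep only overheating coolant loop=true terms: 0.82·0.201 = 0.164820
Denominator P(warning light | low oil pressure): 0.67·0.799 + 0.82·0.201 = 0.700150
Posterior = 0.164820 / 0.700150 ≈ 0.235

P(overheating coolant loop | warning light, low oil pressure) ≈ 0.235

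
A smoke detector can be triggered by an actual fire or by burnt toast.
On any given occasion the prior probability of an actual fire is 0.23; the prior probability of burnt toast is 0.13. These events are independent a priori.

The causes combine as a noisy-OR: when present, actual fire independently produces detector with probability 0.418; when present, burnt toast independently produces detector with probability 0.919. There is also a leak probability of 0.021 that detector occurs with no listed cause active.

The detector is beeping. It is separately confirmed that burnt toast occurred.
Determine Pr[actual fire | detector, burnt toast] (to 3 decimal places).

Pr[actual fire | detector, burnt toast] ≈ 0.236

Under noisy-OR, P(detector | causes) = 1 − (1−0.021)·∏(1−qᵢ) over the active causes.
P(detector | burnt toast) = 0.920701×0.77 + 0.953848×0.23 = 0.708940 + 0.219385 = 0.928325
The actual fire-present share is 0.953848×0.23 = 0.219385.
Hence the posterior is 0.219385/0.928325 ≈ 0.236.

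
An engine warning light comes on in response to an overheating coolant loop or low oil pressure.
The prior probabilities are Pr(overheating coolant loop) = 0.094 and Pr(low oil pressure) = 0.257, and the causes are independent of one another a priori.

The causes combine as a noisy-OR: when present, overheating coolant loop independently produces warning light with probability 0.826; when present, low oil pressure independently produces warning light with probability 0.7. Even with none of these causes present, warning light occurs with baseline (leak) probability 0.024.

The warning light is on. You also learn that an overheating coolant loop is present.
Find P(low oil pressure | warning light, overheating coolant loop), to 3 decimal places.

Under noisy-OR, P(warning light | causes) = 1 − (1−0.024)·∏(1−qᵢ) over the active causes.
P(warning light | overheating coolant loop) = 0.830176·0.743 + 0.949053·0.257 = 0.616821 + 0.243907 = 0.860728
The low oil pressure-present share is 0.949053·0.257 = 0.243907.
Hence the posterior is 0.243907/0.860728 ≈ 0.283.

P(low oil pressure | warning light, overheating coolant loop) ≈ 0.283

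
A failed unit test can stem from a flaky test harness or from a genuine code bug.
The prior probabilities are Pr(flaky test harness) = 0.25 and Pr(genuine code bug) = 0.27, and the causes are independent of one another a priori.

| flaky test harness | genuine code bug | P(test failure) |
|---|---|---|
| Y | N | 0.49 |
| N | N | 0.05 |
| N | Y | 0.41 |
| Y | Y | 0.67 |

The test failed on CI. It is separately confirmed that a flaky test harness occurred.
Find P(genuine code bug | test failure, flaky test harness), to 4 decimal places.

P(test failure | flaky test harness) = 0.49·0.73 + 0.67·0.27 = 0.357700 + 0.180900 = 0.538600
The genuine code bug-present share is 0.67·0.27 = 0.180900.
So P(genuine code bug | test failure, flaky test harness) = 0.180900/0.538600 ≈ 0.3359.

P(genuine code bug | test failure, flaky test harness) ≈ 0.3359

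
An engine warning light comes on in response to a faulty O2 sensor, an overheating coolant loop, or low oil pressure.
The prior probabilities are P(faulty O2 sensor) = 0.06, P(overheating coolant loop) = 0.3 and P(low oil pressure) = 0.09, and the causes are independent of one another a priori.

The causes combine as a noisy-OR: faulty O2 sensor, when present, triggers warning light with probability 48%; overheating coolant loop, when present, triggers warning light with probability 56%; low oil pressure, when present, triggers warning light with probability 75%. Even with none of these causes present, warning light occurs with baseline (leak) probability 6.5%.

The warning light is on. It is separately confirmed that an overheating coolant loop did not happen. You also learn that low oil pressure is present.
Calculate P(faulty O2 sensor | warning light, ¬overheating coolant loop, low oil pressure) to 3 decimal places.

Under noisy-OR, P(warning light | causes) = 1 − (1−0.065)·∏(1−qᵢ) over the active causes.
P(warning light | ¬overheating coolant loop, low oil pressure) = 0.76625×0.94 + 0.87845×0.06 = 0.720275 + 0.052707 = 0.772982
Of this, 0.052707 comes from 0.87845×0.06 (the faulty O2 sensor=true cases).
Hence the posterior is 0.052707/0.772982 ≈ 0.068.

P(faulty O2 sensor | warning light, ¬overheating coolant loop, low oil pressure) ≈ 0.068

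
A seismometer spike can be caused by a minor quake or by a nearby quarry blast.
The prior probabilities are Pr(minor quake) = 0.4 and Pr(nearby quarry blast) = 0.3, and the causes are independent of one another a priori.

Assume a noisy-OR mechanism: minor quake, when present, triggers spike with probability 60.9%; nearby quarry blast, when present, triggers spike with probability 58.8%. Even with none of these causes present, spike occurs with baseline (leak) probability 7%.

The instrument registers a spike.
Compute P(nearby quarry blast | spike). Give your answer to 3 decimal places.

P(nearby quarry blast | spike) ≈ 0.507

Under noisy-OR, P(spike | causes) = 1 − (1−0.07)·∏(1−qᵢ) over the active causes.
By total probability over the 4 (minor quake, nearby quarry blast) configurations:
  P(spike) = 0.07·0.6·0.7 + 0.61684·0.6·0.3 + 0.63637·0.4·0.7 + 0.850184·0.4·0.3
        = 0.029400 + 0.111031 + 0.178184 + 0.102022 = 0.420637
Configurations with nearby quarry blast contribute 0.213053, so
  P(nearby quarry blast | spike) = 0.213053 / 0.420637 ≈ 0.507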